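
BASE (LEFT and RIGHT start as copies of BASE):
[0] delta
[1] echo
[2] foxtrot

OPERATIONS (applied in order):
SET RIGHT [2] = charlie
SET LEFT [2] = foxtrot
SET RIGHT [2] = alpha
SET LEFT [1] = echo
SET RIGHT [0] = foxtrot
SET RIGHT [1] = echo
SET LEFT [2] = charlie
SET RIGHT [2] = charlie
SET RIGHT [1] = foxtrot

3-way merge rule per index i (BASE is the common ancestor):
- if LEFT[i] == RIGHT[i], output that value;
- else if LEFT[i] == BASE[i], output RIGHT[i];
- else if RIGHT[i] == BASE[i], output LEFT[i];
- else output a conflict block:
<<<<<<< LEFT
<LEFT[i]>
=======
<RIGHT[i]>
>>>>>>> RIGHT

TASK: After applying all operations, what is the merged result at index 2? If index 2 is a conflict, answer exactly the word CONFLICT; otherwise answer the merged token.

Final LEFT:  [delta, echo, charlie]
Final RIGHT: [foxtrot, foxtrot, charlie]
i=0: L=delta=BASE, R=foxtrot -> take RIGHT -> foxtrot
i=1: L=echo=BASE, R=foxtrot -> take RIGHT -> foxtrot
i=2: L=charlie R=charlie -> agree -> charlie
Index 2 -> charlie

Answer: charlie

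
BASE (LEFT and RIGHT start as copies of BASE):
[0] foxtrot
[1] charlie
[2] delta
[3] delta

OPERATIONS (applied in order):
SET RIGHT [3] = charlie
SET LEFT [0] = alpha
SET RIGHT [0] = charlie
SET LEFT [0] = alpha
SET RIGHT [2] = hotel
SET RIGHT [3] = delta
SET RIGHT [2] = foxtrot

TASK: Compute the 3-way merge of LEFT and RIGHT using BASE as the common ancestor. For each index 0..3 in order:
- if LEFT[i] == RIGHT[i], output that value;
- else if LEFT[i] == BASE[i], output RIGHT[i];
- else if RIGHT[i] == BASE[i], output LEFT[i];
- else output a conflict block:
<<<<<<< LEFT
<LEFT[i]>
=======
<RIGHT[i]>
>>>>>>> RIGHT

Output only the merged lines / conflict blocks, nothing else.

Answer: <<<<<<< LEFT
alpha
=======
charlie
>>>>>>> RIGHT
charlie
foxtrot
delta

Derivation:
Final LEFT:  [alpha, charlie, delta, delta]
Final RIGHT: [charlie, charlie, foxtrot, delta]
i=0: BASE=foxtrot L=alpha R=charlie all differ -> CONFLICT
i=1: L=charlie R=charlie -> agree -> charlie
i=2: L=delta=BASE, R=foxtrot -> take RIGHT -> foxtrot
i=3: L=delta R=delta -> agree -> delta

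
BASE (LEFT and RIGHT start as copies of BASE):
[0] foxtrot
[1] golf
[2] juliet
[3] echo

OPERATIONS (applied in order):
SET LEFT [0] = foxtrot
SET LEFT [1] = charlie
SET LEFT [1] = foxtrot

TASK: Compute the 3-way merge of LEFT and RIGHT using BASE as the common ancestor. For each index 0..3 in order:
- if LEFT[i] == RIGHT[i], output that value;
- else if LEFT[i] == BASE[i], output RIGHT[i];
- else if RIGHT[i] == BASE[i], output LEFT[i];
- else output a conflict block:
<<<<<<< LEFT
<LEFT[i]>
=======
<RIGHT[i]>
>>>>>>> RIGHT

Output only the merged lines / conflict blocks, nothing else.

Final LEFT:  [foxtrot, foxtrot, juliet, echo]
Final RIGHT: [foxtrot, golf, juliet, echo]
i=0: L=foxtrot R=foxtrot -> agree -> foxtrot
i=1: L=foxtrot, R=golf=BASE -> take LEFT -> foxtrot
i=2: L=juliet R=juliet -> agree -> juliet
i=3: L=echo R=echo -> agree -> echo

Answer: foxtrot
foxtrot
juliet
echo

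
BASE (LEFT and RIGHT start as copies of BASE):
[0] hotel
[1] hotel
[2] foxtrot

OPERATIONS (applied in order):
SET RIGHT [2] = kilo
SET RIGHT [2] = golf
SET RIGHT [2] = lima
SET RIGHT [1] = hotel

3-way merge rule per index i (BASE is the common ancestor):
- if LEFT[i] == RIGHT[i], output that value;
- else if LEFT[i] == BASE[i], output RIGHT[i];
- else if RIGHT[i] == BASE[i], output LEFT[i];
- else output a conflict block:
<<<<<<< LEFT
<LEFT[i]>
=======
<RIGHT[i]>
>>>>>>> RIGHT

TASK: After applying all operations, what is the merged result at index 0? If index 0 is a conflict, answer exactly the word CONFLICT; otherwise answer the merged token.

Final LEFT:  [hotel, hotel, foxtrot]
Final RIGHT: [hotel, hotel, lima]
i=0: L=hotel R=hotel -> agree -> hotel
i=1: L=hotel R=hotel -> agree -> hotel
i=2: L=foxtrot=BASE, R=lima -> take RIGHT -> lima
Index 0 -> hotel

Answer: hotel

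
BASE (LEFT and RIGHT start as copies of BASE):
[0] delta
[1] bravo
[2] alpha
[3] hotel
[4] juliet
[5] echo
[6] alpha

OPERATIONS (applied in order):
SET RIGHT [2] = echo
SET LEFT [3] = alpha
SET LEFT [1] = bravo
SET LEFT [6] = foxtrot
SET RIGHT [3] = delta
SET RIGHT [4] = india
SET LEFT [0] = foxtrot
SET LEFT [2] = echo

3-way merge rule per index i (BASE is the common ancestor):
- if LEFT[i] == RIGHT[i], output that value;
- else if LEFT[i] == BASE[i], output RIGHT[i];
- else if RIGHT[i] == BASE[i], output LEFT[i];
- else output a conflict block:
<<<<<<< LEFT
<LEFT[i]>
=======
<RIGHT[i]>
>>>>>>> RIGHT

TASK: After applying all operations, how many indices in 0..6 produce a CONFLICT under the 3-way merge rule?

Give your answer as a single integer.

Final LEFT:  [foxtrot, bravo, echo, alpha, juliet, echo, foxtrot]
Final RIGHT: [delta, bravo, echo, delta, india, echo, alpha]
i=0: L=foxtrot, R=delta=BASE -> take LEFT -> foxtrot
i=1: L=bravo R=bravo -> agree -> bravo
i=2: L=echo R=echo -> agree -> echo
i=3: BASE=hotel L=alpha R=delta all differ -> CONFLICT
i=4: L=juliet=BASE, R=india -> take RIGHT -> india
i=5: L=echo R=echo -> agree -> echo
i=6: L=foxtrot, R=alpha=BASE -> take LEFT -> foxtrot
Conflict count: 1

Answer: 1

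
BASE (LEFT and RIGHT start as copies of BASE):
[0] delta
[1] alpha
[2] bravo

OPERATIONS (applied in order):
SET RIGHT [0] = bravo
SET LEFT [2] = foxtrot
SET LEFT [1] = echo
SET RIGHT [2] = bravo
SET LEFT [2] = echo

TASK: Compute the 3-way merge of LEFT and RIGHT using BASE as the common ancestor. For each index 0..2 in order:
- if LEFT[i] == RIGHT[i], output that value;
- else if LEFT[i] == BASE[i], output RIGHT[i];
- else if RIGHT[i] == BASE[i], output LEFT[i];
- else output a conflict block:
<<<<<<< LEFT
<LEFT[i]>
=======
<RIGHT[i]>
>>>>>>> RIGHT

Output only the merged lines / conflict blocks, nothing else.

Final LEFT:  [delta, echo, echo]
Final RIGHT: [bravo, alpha, bravo]
i=0: L=delta=BASE, R=bravo -> take RIGHT -> bravo
i=1: L=echo, R=alpha=BASE -> take LEFT -> echo
i=2: L=echo, R=bravo=BASE -> take LEFT -> echo

Answer: bravo
echo
echo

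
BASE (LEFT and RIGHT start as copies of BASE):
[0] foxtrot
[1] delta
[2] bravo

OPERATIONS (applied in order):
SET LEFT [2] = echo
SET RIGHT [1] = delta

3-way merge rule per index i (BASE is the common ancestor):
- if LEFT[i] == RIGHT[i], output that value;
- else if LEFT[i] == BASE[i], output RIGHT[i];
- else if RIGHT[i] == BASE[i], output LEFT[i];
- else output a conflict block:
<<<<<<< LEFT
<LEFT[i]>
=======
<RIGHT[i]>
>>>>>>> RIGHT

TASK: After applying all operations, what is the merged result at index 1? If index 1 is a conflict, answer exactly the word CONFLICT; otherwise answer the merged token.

Answer: delta

Derivation:
Final LEFT:  [foxtrot, delta, echo]
Final RIGHT: [foxtrot, delta, bravo]
i=0: L=foxtrot R=foxtrot -> agree -> foxtrot
i=1: L=delta R=delta -> agree -> delta
i=2: L=echo, R=bravo=BASE -> take LEFT -> echo
Index 1 -> delta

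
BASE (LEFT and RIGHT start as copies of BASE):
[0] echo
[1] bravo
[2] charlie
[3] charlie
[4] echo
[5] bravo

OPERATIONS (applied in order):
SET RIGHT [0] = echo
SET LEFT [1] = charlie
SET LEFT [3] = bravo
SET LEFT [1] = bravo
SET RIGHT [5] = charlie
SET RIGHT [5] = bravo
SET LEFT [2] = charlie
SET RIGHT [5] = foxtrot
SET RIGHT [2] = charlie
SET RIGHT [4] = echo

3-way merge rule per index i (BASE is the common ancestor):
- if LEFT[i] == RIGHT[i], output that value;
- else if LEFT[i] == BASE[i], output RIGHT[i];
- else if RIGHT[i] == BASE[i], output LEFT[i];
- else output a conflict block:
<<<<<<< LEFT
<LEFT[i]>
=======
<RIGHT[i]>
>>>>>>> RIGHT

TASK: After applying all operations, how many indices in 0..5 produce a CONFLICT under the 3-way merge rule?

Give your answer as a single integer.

Final LEFT:  [echo, bravo, charlie, bravo, echo, bravo]
Final RIGHT: [echo, bravo, charlie, charlie, echo, foxtrot]
i=0: L=echo R=echo -> agree -> echo
i=1: L=bravo R=bravo -> agree -> bravo
i=2: L=charlie R=charlie -> agree -> charlie
i=3: L=bravo, R=charlie=BASE -> take LEFT -> bravo
i=4: L=echo R=echo -> agree -> echo
i=5: L=bravo=BASE, R=foxtrot -> take RIGHT -> foxtrot
Conflict count: 0

Answer: 0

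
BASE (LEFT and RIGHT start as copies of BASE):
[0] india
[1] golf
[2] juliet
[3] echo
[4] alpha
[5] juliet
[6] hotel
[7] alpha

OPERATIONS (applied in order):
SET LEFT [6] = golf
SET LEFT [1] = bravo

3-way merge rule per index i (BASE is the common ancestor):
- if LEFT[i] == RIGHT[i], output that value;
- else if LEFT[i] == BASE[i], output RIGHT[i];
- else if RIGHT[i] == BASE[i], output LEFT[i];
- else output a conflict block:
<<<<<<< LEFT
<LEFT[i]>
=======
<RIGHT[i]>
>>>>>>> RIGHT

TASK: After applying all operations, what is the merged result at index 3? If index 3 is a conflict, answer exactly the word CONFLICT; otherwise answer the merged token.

Final LEFT:  [india, bravo, juliet, echo, alpha, juliet, golf, alpha]
Final RIGHT: [india, golf, juliet, echo, alpha, juliet, hotel, alpha]
i=0: L=india R=india -> agree -> india
i=1: L=bravo, R=golf=BASE -> take LEFT -> bravo
i=2: L=juliet R=juliet -> agree -> juliet
i=3: L=echo R=echo -> agree -> echo
i=4: L=alpha R=alpha -> agree -> alpha
i=5: L=juliet R=juliet -> agree -> juliet
i=6: L=golf, R=hotel=BASE -> take LEFT -> golf
i=7: L=alpha R=alpha -> agree -> alpha
Index 3 -> echo

Answer: echo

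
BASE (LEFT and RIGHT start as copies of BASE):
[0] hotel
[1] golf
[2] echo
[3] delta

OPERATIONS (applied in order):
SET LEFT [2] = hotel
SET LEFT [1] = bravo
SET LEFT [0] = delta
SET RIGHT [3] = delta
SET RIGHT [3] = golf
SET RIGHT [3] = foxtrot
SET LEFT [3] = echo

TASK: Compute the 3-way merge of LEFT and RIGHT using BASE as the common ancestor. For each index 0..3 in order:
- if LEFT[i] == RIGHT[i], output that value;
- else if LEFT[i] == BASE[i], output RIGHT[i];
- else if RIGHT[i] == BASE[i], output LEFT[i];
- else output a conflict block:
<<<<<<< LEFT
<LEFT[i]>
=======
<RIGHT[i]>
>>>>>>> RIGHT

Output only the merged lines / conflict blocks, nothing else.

Final LEFT:  [delta, bravo, hotel, echo]
Final RIGHT: [hotel, golf, echo, foxtrot]
i=0: L=delta, R=hotel=BASE -> take LEFT -> delta
i=1: L=bravo, R=golf=BASE -> take LEFT -> bravo
i=2: L=hotel, R=echo=BASE -> take LEFT -> hotel
i=3: BASE=delta L=echo R=foxtrot all differ -> CONFLICT

Answer: delta
bravo
hotel
<<<<<<< LEFT
echo
=======
foxtrot
>>>>>>> RIGHT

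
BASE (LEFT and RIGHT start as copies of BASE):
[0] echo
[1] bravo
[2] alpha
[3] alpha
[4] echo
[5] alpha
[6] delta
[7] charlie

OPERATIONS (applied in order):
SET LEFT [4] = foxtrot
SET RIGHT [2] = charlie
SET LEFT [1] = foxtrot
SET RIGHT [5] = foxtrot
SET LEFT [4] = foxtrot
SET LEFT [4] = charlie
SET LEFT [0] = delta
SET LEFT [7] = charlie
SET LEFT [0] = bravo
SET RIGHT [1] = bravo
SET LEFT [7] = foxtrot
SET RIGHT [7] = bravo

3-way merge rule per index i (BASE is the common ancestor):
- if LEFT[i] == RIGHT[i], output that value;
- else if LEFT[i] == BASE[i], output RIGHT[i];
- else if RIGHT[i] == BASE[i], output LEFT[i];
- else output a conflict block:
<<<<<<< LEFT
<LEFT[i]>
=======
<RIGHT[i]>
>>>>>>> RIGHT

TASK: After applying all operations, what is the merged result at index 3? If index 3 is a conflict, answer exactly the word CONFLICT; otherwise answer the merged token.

Final LEFT:  [bravo, foxtrot, alpha, alpha, charlie, alpha, delta, foxtrot]
Final RIGHT: [echo, bravo, charlie, alpha, echo, foxtrot, delta, bravo]
i=0: L=bravo, R=echo=BASE -> take LEFT -> bravo
i=1: L=foxtrot, R=bravo=BASE -> take LEFT -> foxtrot
i=2: L=alpha=BASE, R=charlie -> take RIGHT -> charlie
i=3: L=alpha R=alpha -> agree -> alpha
i=4: L=charlie, R=echo=BASE -> take LEFT -> charlie
i=5: L=alpha=BASE, R=foxtrot -> take RIGHT -> foxtrot
i=6: L=delta R=delta -> agree -> delta
i=7: BASE=charlie L=foxtrot R=bravo all differ -> CONFLICT
Index 3 -> alpha

Answer: alpha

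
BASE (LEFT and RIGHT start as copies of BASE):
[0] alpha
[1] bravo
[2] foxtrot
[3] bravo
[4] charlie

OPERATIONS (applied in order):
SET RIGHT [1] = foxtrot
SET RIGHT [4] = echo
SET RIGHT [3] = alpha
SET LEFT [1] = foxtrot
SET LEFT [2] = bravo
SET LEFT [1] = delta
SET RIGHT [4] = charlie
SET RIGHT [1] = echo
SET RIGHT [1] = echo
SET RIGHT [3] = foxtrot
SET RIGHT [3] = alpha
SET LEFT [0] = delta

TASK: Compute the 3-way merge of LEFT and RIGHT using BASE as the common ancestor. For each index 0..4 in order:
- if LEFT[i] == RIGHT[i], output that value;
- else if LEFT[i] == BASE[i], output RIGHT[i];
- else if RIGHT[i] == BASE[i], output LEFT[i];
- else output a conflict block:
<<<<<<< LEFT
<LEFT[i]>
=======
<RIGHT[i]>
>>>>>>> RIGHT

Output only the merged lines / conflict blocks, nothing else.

Final LEFT:  [delta, delta, bravo, bravo, charlie]
Final RIGHT: [alpha, echo, foxtrot, alpha, charlie]
i=0: L=delta, R=alpha=BASE -> take LEFT -> delta
i=1: BASE=bravo L=delta R=echo all differ -> CONFLICT
i=2: L=bravo, R=foxtrot=BASE -> take LEFT -> bravo
i=3: L=bravo=BASE, R=alpha -> take RIGHT -> alpha
i=4: L=charlie R=charlie -> agree -> charlie

Answer: delta
<<<<<<< LEFT
delta
=======
echo
>>>>>>> RIGHT
bravo
alpha
charlie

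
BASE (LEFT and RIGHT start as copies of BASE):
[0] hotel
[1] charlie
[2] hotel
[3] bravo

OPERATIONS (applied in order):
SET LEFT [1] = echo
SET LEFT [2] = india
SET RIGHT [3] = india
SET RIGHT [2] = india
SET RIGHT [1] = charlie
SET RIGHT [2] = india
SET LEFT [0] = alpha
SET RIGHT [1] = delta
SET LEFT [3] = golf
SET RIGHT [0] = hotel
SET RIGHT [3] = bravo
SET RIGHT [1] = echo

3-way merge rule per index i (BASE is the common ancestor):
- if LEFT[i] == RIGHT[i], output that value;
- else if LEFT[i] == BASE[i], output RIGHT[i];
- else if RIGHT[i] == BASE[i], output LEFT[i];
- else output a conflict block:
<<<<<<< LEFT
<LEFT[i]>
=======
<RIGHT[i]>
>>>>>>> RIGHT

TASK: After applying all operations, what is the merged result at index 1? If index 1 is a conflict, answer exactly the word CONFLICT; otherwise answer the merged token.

Answer: echo

Derivation:
Final LEFT:  [alpha, echo, india, golf]
Final RIGHT: [hotel, echo, india, bravo]
i=0: L=alpha, R=hotel=BASE -> take LEFT -> alpha
i=1: L=echo R=echo -> agree -> echo
i=2: L=india R=india -> agree -> india
i=3: L=golf, R=bravo=BASE -> take LEFT -> golf
Index 1 -> echo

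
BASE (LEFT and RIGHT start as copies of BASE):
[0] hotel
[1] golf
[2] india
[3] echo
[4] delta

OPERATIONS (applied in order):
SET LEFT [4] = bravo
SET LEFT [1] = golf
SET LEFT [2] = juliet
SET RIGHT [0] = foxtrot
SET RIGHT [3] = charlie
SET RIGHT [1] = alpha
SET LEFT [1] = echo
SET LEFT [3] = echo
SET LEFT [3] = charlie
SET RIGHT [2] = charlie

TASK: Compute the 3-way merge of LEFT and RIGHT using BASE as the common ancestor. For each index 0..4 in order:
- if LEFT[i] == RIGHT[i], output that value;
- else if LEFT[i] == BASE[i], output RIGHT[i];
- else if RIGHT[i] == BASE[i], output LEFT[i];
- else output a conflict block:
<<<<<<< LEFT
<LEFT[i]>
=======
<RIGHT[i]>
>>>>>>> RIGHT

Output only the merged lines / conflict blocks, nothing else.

Final LEFT:  [hotel, echo, juliet, charlie, bravo]
Final RIGHT: [foxtrot, alpha, charlie, charlie, delta]
i=0: L=hotel=BASE, R=foxtrot -> take RIGHT -> foxtrot
i=1: BASE=golf L=echo R=alpha all differ -> CONFLICT
i=2: BASE=india L=juliet R=charlie all differ -> CONFLICT
i=3: L=charlie R=charlie -> agree -> charlie
i=4: L=bravo, R=delta=BASE -> take LEFT -> bravo

Answer: foxtrot
<<<<<<< LEFT
echo
=======
alpha
>>>>>>> RIGHT
<<<<<<< LEFT
juliet
=======
charlie
>>>>>>> RIGHT
charlie
bravo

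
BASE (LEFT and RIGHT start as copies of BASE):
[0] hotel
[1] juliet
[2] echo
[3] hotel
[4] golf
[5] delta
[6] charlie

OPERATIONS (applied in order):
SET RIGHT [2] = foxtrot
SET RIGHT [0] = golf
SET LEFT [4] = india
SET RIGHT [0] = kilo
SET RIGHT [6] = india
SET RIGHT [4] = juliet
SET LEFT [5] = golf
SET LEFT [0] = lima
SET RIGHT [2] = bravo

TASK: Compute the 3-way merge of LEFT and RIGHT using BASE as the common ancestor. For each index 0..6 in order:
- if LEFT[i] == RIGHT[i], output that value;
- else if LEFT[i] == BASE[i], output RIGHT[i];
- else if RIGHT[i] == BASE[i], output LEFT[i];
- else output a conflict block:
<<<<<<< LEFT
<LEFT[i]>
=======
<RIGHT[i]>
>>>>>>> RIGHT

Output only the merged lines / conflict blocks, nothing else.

Final LEFT:  [lima, juliet, echo, hotel, india, golf, charlie]
Final RIGHT: [kilo, juliet, bravo, hotel, juliet, delta, india]
i=0: BASE=hotel L=lima R=kilo all differ -> CONFLICT
i=1: L=juliet R=juliet -> agree -> juliet
i=2: L=echo=BASE, R=bravo -> take RIGHT -> bravo
i=3: L=hotel R=hotel -> agree -> hotel
i=4: BASE=golf L=india R=juliet all differ -> CONFLICT
i=5: L=golf, R=delta=BASE -> take LEFT -> golf
i=6: L=charlie=BASE, R=india -> take RIGHT -> india

Answer: <<<<<<< LEFT
lima
=======
kilo
>>>>>>> RIGHT
juliet
bravo
hotel
<<<<<<< LEFT
india
=======
juliet
>>>>>>> RIGHT
golf
india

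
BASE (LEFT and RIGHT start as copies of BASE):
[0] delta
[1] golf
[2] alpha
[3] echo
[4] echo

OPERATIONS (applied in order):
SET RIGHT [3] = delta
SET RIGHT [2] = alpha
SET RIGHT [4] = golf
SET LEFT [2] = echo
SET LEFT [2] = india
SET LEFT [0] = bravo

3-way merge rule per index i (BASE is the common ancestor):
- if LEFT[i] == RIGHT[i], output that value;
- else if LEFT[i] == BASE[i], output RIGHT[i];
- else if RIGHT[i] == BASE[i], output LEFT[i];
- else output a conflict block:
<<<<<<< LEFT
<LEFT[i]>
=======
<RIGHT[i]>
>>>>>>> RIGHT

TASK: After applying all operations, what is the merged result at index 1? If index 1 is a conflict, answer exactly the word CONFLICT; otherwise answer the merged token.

Answer: golf

Derivation:
Final LEFT:  [bravo, golf, india, echo, echo]
Final RIGHT: [delta, golf, alpha, delta, golf]
i=0: L=bravo, R=delta=BASE -> take LEFT -> bravo
i=1: L=golf R=golf -> agree -> golf
i=2: L=india, R=alpha=BASE -> take LEFT -> india
i=3: L=echo=BASE, R=delta -> take RIGHT -> delta
i=4: L=echo=BASE, R=golf -> take RIGHT -> golf
Index 1 -> golf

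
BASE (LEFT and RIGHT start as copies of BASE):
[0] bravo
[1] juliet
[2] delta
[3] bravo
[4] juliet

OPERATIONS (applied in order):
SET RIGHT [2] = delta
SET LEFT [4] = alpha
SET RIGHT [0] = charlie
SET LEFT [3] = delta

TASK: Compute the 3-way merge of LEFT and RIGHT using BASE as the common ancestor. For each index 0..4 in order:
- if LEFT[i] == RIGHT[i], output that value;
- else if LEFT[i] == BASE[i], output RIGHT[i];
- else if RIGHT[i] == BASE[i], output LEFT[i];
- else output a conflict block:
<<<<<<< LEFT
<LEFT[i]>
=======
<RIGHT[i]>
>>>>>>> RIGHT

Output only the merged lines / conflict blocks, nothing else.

Final LEFT:  [bravo, juliet, delta, delta, alpha]
Final RIGHT: [charlie, juliet, delta, bravo, juliet]
i=0: L=bravo=BASE, R=charlie -> take RIGHT -> charlie
i=1: L=juliet R=juliet -> agree -> juliet
i=2: L=delta R=delta -> agree -> delta
i=3: L=delta, R=bravo=BASE -> take LEFT -> delta
i=4: L=alpha, R=juliet=BASE -> take LEFT -> alpha

Answer: charlie
juliet
delta
delta
alpha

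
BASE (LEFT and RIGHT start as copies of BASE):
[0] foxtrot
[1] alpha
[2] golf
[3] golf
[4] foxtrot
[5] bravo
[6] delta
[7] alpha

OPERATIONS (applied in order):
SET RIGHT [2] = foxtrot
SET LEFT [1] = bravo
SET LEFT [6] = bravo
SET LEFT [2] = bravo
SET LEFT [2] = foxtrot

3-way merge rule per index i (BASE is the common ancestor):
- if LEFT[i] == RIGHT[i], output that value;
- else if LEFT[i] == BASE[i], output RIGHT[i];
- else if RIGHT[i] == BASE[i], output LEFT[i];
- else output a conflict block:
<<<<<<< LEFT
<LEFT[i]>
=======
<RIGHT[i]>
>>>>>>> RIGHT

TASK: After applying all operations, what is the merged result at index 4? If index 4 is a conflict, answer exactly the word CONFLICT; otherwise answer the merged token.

Answer: foxtrot

Derivation:
Final LEFT:  [foxtrot, bravo, foxtrot, golf, foxtrot, bravo, bravo, alpha]
Final RIGHT: [foxtrot, alpha, foxtrot, golf, foxtrot, bravo, delta, alpha]
i=0: L=foxtrot R=foxtrot -> agree -> foxtrot
i=1: L=bravo, R=alpha=BASE -> take LEFT -> bravo
i=2: L=foxtrot R=foxtrot -> agree -> foxtrot
i=3: L=golf R=golf -> agree -> golf
i=4: L=foxtrot R=foxtrot -> agree -> foxtrot
i=5: L=bravo R=bravo -> agree -> bravo
i=6: L=bravo, R=delta=BASE -> take LEFT -> bravo
i=7: L=alpha R=alpha -> agree -> alpha
Index 4 -> foxtrot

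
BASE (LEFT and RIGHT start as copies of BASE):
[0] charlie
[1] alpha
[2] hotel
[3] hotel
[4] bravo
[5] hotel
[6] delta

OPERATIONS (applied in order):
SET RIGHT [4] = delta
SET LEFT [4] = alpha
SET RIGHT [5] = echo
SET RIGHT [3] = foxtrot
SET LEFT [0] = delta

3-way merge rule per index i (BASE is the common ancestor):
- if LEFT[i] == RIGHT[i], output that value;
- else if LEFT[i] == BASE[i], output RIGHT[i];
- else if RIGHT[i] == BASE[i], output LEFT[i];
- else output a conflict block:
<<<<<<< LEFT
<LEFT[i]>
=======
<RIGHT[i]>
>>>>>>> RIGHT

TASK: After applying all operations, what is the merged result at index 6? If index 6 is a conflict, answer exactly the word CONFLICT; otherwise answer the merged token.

Final LEFT:  [delta, alpha, hotel, hotel, alpha, hotel, delta]
Final RIGHT: [charlie, alpha, hotel, foxtrot, delta, echo, delta]
i=0: L=delta, R=charlie=BASE -> take LEFT -> delta
i=1: L=alpha R=alpha -> agree -> alpha
i=2: L=hotel R=hotel -> agree -> hotel
i=3: L=hotel=BASE, R=foxtrot -> take RIGHT -> foxtrot
i=4: BASE=bravo L=alpha R=delta all differ -> CONFLICT
i=5: L=hotel=BASE, R=echo -> take RIGHT -> echo
i=6: L=delta R=delta -> agree -> delta
Index 6 -> delta

Answer: delta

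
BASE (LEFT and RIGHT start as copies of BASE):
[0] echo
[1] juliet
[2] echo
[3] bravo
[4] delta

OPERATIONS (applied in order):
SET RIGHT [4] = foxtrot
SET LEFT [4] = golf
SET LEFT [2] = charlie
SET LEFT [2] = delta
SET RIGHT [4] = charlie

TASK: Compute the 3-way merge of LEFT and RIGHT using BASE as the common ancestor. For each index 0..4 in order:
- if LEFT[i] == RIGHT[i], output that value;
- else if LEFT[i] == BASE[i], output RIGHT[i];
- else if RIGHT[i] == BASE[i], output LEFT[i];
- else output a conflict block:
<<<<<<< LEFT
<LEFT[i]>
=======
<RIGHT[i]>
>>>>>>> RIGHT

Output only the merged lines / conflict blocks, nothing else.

Final LEFT:  [echo, juliet, delta, bravo, golf]
Final RIGHT: [echo, juliet, echo, bravo, charlie]
i=0: L=echo R=echo -> agree -> echo
i=1: L=juliet R=juliet -> agree -> juliet
i=2: L=delta, R=echo=BASE -> take LEFT -> delta
i=3: L=bravo R=bravo -> agree -> bravo
i=4: BASE=delta L=golf R=charlie all differ -> CONFLICT

Answer: echo
juliet
delta
bravo
<<<<<<< LEFT
golf
=======
charlie
>>>>>>> RIGHT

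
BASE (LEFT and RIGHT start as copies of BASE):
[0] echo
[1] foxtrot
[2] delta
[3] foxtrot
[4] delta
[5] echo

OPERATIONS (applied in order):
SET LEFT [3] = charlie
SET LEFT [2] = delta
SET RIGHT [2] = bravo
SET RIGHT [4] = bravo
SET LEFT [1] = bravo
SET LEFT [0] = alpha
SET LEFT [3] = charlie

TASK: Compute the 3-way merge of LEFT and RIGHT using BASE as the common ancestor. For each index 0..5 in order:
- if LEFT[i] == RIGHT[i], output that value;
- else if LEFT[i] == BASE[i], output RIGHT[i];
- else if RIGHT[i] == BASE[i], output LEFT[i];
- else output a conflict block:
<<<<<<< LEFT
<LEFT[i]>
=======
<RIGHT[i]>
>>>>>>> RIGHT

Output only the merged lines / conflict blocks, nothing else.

Final LEFT:  [alpha, bravo, delta, charlie, delta, echo]
Final RIGHT: [echo, foxtrot, bravo, foxtrot, bravo, echo]
i=0: L=alpha, R=echo=BASE -> take LEFT -> alpha
i=1: L=bravo, R=foxtrot=BASE -> take LEFT -> bravo
i=2: L=delta=BASE, R=bravo -> take RIGHT -> bravo
i=3: L=charlie, R=foxtrot=BASE -> take LEFT -> charlie
i=4: L=delta=BASE, R=bravo -> take RIGHT -> bravo
i=5: L=echo R=echo -> agree -> echo

Answer: alpha
bravo
bravo
charlie
bravo
echo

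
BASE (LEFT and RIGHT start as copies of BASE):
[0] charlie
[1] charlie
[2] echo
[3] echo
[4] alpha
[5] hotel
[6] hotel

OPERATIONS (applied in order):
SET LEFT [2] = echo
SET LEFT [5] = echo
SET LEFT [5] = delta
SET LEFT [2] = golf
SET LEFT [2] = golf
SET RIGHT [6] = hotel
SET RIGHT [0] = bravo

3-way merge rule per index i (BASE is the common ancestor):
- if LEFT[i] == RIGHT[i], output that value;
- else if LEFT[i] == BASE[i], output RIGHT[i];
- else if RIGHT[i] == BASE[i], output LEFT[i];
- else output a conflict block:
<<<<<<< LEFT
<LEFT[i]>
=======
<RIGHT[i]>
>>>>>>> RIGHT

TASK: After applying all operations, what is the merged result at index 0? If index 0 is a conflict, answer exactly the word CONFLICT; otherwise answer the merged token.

Final LEFT:  [charlie, charlie, golf, echo, alpha, delta, hotel]
Final RIGHT: [bravo, charlie, echo, echo, alpha, hotel, hotel]
i=0: L=charlie=BASE, R=bravo -> take RIGHT -> bravo
i=1: L=charlie R=charlie -> agree -> charlie
i=2: L=golf, R=echo=BASE -> take LEFT -> golf
i=3: L=echo R=echo -> agree -> echo
i=4: L=alpha R=alpha -> agree -> alpha
i=5: L=delta, R=hotel=BASE -> take LEFT -> delta
i=6: L=hotel R=hotel -> agree -> hotel
Index 0 -> bravo

Answer: bravo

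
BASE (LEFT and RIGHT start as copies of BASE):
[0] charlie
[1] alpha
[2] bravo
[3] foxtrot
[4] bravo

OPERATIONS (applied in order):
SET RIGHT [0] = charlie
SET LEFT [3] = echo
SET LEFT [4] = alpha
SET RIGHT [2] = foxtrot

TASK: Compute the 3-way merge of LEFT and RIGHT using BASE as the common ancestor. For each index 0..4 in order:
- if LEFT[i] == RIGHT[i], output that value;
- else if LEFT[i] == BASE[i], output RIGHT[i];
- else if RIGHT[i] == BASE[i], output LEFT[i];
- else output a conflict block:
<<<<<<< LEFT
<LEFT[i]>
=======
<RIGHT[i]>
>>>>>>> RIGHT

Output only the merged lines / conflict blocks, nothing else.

Final LEFT:  [charlie, alpha, bravo, echo, alpha]
Final RIGHT: [charlie, alpha, foxtrot, foxtrot, bravo]
i=0: L=charlie R=charlie -> agree -> charlie
i=1: L=alpha R=alpha -> agree -> alpha
i=2: L=bravo=BASE, R=foxtrot -> take RIGHT -> foxtrot
i=3: L=echo, R=foxtrot=BASE -> take LEFT -> echo
i=4: L=alpha, R=bravo=BASE -> take LEFT -> alpha

Answer: charlie
alpha
foxtrot
echo
alpha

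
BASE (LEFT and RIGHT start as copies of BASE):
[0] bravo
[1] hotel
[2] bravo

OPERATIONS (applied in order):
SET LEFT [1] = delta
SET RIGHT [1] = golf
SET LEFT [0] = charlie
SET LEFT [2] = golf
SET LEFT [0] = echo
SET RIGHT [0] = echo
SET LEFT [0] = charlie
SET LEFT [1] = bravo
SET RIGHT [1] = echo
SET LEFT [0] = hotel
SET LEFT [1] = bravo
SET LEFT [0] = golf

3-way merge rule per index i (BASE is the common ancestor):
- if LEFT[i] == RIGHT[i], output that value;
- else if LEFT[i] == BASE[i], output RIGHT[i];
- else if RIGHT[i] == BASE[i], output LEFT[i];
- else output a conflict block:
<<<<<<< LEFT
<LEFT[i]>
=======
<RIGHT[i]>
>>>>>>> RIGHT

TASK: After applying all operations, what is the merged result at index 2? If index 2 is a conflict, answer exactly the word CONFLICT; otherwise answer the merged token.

Answer: golf

Derivation:
Final LEFT:  [golf, bravo, golf]
Final RIGHT: [echo, echo, bravo]
i=0: BASE=bravo L=golf R=echo all differ -> CONFLICT
i=1: BASE=hotel L=bravo R=echo all differ -> CONFLICT
i=2: L=golf, R=bravo=BASE -> take LEFT -> golf
Index 2 -> golf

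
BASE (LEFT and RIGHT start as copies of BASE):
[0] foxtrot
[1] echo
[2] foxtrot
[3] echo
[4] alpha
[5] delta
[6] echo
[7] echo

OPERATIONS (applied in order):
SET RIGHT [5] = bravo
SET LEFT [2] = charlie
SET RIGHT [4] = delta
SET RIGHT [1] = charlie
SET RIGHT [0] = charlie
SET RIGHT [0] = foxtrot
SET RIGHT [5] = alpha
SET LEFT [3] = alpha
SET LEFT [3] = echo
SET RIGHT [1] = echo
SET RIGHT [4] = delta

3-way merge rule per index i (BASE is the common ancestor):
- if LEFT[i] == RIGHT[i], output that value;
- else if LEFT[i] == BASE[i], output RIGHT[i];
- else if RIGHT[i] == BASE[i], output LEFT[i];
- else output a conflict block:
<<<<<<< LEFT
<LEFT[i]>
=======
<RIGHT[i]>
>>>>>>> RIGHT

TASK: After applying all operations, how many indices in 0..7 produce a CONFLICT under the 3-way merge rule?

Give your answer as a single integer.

Final LEFT:  [foxtrot, echo, charlie, echo, alpha, delta, echo, echo]
Final RIGHT: [foxtrot, echo, foxtrot, echo, delta, alpha, echo, echo]
i=0: L=foxtrot R=foxtrot -> agree -> foxtrot
i=1: L=echo R=echo -> agree -> echo
i=2: L=charlie, R=foxtrot=BASE -> take LEFT -> charlie
i=3: L=echo R=echo -> agree -> echo
i=4: L=alpha=BASE, R=delta -> take RIGHT -> delta
i=5: L=delta=BASE, R=alpha -> take RIGHT -> alpha
i=6: L=echo R=echo -> agree -> echo
i=7: L=echo R=echo -> agree -> echo
Conflict count: 0

Answer: 0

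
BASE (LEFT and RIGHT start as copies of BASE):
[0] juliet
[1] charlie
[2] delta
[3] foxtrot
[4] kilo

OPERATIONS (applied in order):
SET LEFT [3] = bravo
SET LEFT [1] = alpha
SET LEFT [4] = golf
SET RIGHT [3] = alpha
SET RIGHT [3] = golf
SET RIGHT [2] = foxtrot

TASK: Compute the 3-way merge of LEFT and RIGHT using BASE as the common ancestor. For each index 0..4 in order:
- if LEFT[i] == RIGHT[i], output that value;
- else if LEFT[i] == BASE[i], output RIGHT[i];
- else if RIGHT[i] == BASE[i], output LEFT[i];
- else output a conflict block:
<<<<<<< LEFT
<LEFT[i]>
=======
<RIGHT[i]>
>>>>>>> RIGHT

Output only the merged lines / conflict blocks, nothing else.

Answer: juliet
alpha
foxtrot
<<<<<<< LEFT
bravo
=======
golf
>>>>>>> RIGHT
golf

Derivation:
Final LEFT:  [juliet, alpha, delta, bravo, golf]
Final RIGHT: [juliet, charlie, foxtrot, golf, kilo]
i=0: L=juliet R=juliet -> agree -> juliet
i=1: L=alpha, R=charlie=BASE -> take LEFT -> alpha
i=2: L=delta=BASE, R=foxtrot -> take RIGHT -> foxtrot
i=3: BASE=foxtrot L=bravo R=golf all differ -> CONFLICT
i=4: L=golf, R=kilo=BASE -> take LEFT -> golf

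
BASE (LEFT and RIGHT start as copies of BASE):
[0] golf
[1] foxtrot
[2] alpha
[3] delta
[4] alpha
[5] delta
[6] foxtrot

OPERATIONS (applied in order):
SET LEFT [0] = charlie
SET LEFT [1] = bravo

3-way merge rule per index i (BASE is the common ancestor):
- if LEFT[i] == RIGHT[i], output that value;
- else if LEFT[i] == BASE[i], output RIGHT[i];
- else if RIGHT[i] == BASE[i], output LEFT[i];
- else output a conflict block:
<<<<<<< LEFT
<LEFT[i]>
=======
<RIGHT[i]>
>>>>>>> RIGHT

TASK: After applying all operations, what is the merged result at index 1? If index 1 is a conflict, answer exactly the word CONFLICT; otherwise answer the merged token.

Final LEFT:  [charlie, bravo, alpha, delta, alpha, delta, foxtrot]
Final RIGHT: [golf, foxtrot, alpha, delta, alpha, delta, foxtrot]
i=0: L=charlie, R=golf=BASE -> take LEFT -> charlie
i=1: L=bravo, R=foxtrot=BASE -> take LEFT -> bravo
i=2: L=alpha R=alpha -> agree -> alpha
i=3: L=delta R=delta -> agree -> delta
i=4: L=alpha R=alpha -> agree -> alpha
i=5: L=delta R=delta -> agree -> delta
i=6: L=foxtrot R=foxtrot -> agree -> foxtrot
Index 1 -> bravo

Answer: bravo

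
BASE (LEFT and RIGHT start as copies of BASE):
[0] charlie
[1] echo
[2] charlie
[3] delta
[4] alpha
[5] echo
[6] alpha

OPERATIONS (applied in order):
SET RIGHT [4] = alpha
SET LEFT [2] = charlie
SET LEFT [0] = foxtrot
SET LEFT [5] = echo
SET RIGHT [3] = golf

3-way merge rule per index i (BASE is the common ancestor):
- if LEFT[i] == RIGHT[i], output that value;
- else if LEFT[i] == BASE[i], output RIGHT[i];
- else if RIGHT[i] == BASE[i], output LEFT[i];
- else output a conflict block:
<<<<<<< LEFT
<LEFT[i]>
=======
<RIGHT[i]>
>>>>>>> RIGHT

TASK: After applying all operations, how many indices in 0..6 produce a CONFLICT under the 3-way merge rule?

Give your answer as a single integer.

Final LEFT:  [foxtrot, echo, charlie, delta, alpha, echo, alpha]
Final RIGHT: [charlie, echo, charlie, golf, alpha, echo, alpha]
i=0: L=foxtrot, R=charlie=BASE -> take LEFT -> foxtrot
i=1: L=echo R=echo -> agree -> echo
i=2: L=charlie R=charlie -> agree -> charlie
i=3: L=delta=BASE, R=golf -> take RIGHT -> golf
i=4: L=alpha R=alpha -> agree -> alpha
i=5: L=echo R=echo -> agree -> echo
i=6: L=alpha R=alpha -> agree -> alpha
Conflict count: 0

Answer: 0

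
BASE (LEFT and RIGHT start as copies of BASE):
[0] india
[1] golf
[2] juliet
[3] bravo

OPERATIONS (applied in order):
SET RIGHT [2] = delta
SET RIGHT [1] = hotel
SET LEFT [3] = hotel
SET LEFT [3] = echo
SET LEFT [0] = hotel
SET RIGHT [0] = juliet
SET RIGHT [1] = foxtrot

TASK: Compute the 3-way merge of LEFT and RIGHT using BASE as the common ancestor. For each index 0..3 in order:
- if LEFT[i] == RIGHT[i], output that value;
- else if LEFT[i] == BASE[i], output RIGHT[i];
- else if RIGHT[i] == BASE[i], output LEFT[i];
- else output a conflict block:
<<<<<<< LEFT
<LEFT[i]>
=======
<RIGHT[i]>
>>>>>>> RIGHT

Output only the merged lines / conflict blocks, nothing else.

Final LEFT:  [hotel, golf, juliet, echo]
Final RIGHT: [juliet, foxtrot, delta, bravo]
i=0: BASE=india L=hotel R=juliet all differ -> CONFLICT
i=1: L=golf=BASE, R=foxtrot -> take RIGHT -> foxtrot
i=2: L=juliet=BASE, R=delta -> take RIGHT -> delta
i=3: L=echo, R=bravo=BASE -> take LEFT -> echo

Answer: <<<<<<< LEFT
hotel
=======
juliet
>>>>>>> RIGHT
foxtrot
delta
echo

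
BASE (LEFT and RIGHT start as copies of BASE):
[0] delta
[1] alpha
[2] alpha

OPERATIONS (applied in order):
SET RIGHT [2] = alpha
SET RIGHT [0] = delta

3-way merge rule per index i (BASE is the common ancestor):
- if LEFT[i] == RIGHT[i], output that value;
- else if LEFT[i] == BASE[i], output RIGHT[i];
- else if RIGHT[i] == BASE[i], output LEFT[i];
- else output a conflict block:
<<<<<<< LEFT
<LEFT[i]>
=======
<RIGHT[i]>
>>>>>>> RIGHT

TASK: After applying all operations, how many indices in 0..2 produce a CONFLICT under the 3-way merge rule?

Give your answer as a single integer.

Answer: 0

Derivation:
Final LEFT:  [delta, alpha, alpha]
Final RIGHT: [delta, alpha, alpha]
i=0: L=delta R=delta -> agree -> delta
i=1: L=alpha R=alpha -> agree -> alpha
i=2: L=alpha R=alpha -> agree -> alpha
Conflict count: 0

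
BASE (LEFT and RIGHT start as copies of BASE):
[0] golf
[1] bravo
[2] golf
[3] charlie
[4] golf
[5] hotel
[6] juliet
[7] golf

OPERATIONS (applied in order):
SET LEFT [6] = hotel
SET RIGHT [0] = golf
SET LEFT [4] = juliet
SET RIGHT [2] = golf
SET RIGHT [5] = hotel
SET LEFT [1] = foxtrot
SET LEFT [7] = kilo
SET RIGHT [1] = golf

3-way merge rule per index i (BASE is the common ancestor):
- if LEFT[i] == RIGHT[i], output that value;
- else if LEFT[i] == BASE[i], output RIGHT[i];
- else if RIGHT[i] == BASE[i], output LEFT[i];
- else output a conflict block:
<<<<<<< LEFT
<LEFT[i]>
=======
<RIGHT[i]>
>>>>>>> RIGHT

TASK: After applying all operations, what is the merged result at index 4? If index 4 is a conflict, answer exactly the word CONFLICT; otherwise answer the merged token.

Answer: juliet

Derivation:
Final LEFT:  [golf, foxtrot, golf, charlie, juliet, hotel, hotel, kilo]
Final RIGHT: [golf, golf, golf, charlie, golf, hotel, juliet, golf]
i=0: L=golf R=golf -> agree -> golf
i=1: BASE=bravo L=foxtrot R=golf all differ -> CONFLICT
i=2: L=golf R=golf -> agree -> golf
i=3: L=charlie R=charlie -> agree -> charlie
i=4: L=juliet, R=golf=BASE -> take LEFT -> juliet
i=5: L=hotel R=hotel -> agree -> hotel
i=6: L=hotel, R=juliet=BASE -> take LEFT -> hotel
i=7: L=kilo, R=golf=BASE -> take LEFT -> kilo
Index 4 -> juliet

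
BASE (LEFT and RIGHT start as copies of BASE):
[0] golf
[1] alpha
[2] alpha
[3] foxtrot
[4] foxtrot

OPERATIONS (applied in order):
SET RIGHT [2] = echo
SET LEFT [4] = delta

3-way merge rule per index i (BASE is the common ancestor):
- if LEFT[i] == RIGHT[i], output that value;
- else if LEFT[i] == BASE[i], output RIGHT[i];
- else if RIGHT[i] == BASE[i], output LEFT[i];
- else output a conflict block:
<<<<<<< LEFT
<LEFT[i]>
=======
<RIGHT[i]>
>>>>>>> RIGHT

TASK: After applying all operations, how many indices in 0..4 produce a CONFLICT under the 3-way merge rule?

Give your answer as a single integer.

Final LEFT:  [golf, alpha, alpha, foxtrot, delta]
Final RIGHT: [golf, alpha, echo, foxtrot, foxtrot]
i=0: L=golf R=golf -> agree -> golf
i=1: L=alpha R=alpha -> agree -> alpha
i=2: L=alpha=BASE, R=echo -> take RIGHT -> echo
i=3: L=foxtrot R=foxtrot -> agree -> foxtrot
i=4: L=delta, R=foxtrot=BASE -> take LEFT -> delta
Conflict count: 0

Answer: 0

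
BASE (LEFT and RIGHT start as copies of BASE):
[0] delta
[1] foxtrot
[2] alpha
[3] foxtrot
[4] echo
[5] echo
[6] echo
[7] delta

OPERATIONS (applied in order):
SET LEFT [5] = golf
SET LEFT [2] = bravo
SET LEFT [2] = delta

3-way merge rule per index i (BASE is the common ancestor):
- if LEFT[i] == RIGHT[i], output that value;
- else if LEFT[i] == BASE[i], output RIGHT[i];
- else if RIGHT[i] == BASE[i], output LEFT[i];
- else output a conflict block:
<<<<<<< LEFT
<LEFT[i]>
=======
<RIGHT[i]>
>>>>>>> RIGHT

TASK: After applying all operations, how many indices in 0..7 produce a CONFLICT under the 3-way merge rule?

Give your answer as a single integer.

Answer: 0

Derivation:
Final LEFT:  [delta, foxtrot, delta, foxtrot, echo, golf, echo, delta]
Final RIGHT: [delta, foxtrot, alpha, foxtrot, echo, echo, echo, delta]
i=0: L=delta R=delta -> agree -> delta
i=1: L=foxtrot R=foxtrot -> agree -> foxtrot
i=2: L=delta, R=alpha=BASE -> take LEFT -> delta
i=3: L=foxtrot R=foxtrot -> agree -> foxtrot
i=4: L=echo R=echo -> agree -> echo
i=5: L=golf, R=echo=BASE -> take LEFT -> golf
i=6: L=echo R=echo -> agree -> echo
i=7: L=delta R=delta -> agree -> delta
Conflict count: 0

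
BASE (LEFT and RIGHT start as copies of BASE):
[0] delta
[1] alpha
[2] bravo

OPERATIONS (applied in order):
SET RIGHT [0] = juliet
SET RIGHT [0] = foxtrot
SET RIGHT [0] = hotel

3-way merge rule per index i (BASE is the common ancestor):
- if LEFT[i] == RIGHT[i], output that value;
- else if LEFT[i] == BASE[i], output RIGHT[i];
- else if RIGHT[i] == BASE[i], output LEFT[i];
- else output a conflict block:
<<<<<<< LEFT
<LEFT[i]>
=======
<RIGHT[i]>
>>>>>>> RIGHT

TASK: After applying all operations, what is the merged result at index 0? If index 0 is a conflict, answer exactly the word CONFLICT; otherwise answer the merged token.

Answer: hotel

Derivation:
Final LEFT:  [delta, alpha, bravo]
Final RIGHT: [hotel, alpha, bravo]
i=0: L=delta=BASE, R=hotel -> take RIGHT -> hotel
i=1: L=alpha R=alpha -> agree -> alpha
i=2: L=bravo R=bravo -> agree -> bravo
Index 0 -> hotel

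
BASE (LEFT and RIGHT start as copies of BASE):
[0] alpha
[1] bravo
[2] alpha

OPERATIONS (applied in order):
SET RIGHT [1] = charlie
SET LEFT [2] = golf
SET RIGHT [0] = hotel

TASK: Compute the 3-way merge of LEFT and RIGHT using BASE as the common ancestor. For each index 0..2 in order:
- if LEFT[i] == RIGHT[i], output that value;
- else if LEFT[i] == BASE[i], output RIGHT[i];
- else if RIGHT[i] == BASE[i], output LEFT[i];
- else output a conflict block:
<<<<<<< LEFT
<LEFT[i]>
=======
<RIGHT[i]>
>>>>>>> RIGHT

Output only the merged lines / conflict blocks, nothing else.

Answer: hotel
charlie
golf

Derivation:
Final LEFT:  [alpha, bravo, golf]
Final RIGHT: [hotel, charlie, alpha]
i=0: L=alpha=BASE, R=hotel -> take RIGHT -> hotel
i=1: L=bravo=BASE, R=charlie -> take RIGHT -> charlie
i=2: L=golf, R=alpha=BASE -> take LEFT -> golf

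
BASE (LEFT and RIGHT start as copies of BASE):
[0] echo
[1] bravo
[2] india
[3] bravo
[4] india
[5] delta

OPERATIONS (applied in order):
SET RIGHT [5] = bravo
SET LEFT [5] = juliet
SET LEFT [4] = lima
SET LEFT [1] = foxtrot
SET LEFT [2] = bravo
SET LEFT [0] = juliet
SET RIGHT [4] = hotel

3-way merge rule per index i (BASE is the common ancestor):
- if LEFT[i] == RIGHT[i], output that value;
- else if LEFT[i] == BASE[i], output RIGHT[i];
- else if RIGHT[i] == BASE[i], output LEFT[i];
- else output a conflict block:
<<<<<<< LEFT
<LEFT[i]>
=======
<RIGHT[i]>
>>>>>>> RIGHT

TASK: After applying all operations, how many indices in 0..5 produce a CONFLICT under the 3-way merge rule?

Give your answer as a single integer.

Final LEFT:  [juliet, foxtrot, bravo, bravo, lima, juliet]
Final RIGHT: [echo, bravo, india, bravo, hotel, bravo]
i=0: L=juliet, R=echo=BASE -> take LEFT -> juliet
i=1: L=foxtrot, R=bravo=BASE -> take LEFT -> foxtrot
i=2: L=bravo, R=india=BASE -> take LEFT -> bravo
i=3: L=bravo R=bravo -> agree -> bravo
i=4: BASE=india L=lima R=hotel all differ -> CONFLICT
i=5: BASE=delta L=juliet R=bravo all differ -> CONFLICT
Conflict count: 2

Answer: 2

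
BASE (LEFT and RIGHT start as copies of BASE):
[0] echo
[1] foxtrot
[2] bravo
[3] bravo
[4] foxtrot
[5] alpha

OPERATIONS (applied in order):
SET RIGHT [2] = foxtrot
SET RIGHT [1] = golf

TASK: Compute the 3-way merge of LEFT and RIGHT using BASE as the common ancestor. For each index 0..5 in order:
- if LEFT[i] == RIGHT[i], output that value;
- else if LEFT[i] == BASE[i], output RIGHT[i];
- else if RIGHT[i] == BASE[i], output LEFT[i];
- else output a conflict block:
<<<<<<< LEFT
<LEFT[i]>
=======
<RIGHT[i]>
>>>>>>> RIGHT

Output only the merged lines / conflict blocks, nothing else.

Answer: echo
golf
foxtrot
bravo
foxtrot
alpha

Derivation:
Final LEFT:  [echo, foxtrot, bravo, bravo, foxtrot, alpha]
Final RIGHT: [echo, golf, foxtrot, bravo, foxtrot, alpha]
i=0: L=echo R=echo -> agree -> echo
i=1: L=foxtrot=BASE, R=golf -> take RIGHT -> golf
i=2: L=bravo=BASE, R=foxtrot -> take RIGHT -> foxtrot
i=3: L=bravo R=bravo -> agree -> bravo
i=4: L=foxtrot R=foxtrot -> agree -> foxtrot
i=5: L=alpha R=alpha -> agree -> alpha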